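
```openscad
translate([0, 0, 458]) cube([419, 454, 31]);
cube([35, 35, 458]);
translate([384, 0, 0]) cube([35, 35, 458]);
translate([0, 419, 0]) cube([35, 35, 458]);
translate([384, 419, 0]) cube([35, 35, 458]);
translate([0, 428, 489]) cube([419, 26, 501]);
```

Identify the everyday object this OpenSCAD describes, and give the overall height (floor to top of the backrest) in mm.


A chair. The overall height is 990 mm.

A slab on four corner posts with a tall panel at the back — a chair. The seat slab sits at z = 458 with thickness 31, and the 501 mm backrest starts at the seat top, so the overall height is 458 + 31 + 501 = 990 mm.


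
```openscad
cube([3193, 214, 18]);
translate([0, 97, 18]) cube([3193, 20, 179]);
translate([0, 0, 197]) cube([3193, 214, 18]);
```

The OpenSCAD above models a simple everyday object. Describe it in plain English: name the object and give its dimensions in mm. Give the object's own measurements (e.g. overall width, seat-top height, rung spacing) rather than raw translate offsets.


An I-beam lying along x, 3193 mm long. Overall section height 215 mm. Two flanges 214 mm wide (y) and 18 mm thick, one on the floor and one at the top; a web 20 mm thick runs between them, centred on the flange width.


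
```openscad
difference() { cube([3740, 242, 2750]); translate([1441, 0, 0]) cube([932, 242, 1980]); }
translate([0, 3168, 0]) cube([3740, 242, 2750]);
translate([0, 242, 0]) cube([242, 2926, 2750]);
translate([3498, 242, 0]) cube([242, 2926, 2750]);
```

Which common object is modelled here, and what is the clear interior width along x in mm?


A single room. The interior width is 3256 mm.

Four walls enclosing a rectangle with a door in the front wall — a room. Outside width 3740 minus two 242 mm walls gives 3256 mm.


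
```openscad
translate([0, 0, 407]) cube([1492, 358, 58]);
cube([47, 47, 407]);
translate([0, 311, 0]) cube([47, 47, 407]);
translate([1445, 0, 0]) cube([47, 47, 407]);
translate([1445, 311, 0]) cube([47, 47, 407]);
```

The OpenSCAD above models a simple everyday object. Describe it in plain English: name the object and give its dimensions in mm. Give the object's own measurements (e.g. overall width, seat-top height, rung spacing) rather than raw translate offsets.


A long wooden bench with a 1492 mm (x) × 358 mm (y) seat, 58 mm thick, its top surface 465 mm above the floor. Four 47 mm square legs at the seat corners, flush with the edges, run from z = 0 to the seat underside.


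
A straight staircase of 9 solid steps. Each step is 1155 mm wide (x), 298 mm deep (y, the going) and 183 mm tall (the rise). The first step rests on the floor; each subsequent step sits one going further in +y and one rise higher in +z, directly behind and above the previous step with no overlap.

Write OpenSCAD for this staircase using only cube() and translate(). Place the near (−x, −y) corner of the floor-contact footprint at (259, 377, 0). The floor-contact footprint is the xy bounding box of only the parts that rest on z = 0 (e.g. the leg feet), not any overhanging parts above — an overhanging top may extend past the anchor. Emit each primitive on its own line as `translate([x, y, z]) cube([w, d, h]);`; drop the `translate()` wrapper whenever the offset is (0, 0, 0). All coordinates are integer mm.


translate([259, 377, 0]) cube([1155, 298, 183]);
translate([259, 675, 183]) cube([1155, 298, 183]);
translate([259, 973, 366]) cube([1155, 298, 183]);
translate([259, 1271, 549]) cube([1155, 298, 183]);
translate([259, 1569, 732]) cube([1155, 298, 183]);
translate([259, 1867, 915]) cube([1155, 298, 183]);
translate([259, 2165, 1098]) cube([1155, 298, 183]);
translate([259, 2463, 1281]) cube([1155, 298, 183]);
translate([259, 2761, 1464]) cube([1155, 298, 183]);


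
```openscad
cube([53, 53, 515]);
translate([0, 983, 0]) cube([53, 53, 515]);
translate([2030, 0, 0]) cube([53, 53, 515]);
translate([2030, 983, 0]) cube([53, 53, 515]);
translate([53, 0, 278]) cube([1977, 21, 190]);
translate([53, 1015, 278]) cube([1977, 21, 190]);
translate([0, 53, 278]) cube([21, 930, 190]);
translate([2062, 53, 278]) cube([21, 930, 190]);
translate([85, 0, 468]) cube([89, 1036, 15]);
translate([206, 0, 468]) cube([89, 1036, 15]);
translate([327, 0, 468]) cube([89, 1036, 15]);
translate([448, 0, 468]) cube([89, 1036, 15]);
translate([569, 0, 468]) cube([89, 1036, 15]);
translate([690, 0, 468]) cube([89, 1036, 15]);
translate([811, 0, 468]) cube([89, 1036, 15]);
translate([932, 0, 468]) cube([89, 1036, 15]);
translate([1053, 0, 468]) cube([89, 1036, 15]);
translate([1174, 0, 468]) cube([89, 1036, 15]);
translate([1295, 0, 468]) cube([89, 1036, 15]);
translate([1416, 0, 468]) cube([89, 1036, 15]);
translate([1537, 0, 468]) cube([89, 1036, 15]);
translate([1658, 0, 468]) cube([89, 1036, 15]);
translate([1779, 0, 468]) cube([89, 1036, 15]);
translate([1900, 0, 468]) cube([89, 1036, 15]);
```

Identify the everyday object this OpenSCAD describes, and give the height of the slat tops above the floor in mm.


A bed frame. The slat-top height is 483 mm.

Four posts, four rails, and a row of slats — a bed frame. Slats sit on the rails at z = 278 + 190 = 468; with slat thickness 15, the top is 483 mm.


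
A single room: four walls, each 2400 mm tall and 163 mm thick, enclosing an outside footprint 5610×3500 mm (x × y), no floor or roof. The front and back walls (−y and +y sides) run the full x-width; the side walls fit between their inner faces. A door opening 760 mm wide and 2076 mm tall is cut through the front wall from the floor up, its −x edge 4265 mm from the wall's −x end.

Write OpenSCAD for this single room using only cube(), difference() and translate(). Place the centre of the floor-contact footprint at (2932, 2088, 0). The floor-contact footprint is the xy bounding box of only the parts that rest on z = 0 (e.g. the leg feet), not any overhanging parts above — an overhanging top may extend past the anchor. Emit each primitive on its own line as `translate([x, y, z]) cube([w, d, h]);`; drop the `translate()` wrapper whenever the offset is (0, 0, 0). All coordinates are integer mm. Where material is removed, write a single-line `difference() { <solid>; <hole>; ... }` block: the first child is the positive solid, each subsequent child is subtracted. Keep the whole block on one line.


difference() { translate([127, 338, 0]) cube([5610, 163, 2400]); translate([4392, 338, 0]) cube([760, 163, 2076]); }
translate([127, 3675, 0]) cube([5610, 163, 2400]);
translate([127, 501, 0]) cube([163, 3174, 2400]);
translate([5574, 501, 0]) cube([163, 3174, 2400]);


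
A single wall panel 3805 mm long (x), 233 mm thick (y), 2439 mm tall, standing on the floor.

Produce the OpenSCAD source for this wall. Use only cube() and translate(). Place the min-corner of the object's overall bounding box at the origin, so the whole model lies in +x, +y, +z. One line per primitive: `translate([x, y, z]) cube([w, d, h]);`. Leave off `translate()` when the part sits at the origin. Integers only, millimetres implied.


cube([3805, 233, 2439]);


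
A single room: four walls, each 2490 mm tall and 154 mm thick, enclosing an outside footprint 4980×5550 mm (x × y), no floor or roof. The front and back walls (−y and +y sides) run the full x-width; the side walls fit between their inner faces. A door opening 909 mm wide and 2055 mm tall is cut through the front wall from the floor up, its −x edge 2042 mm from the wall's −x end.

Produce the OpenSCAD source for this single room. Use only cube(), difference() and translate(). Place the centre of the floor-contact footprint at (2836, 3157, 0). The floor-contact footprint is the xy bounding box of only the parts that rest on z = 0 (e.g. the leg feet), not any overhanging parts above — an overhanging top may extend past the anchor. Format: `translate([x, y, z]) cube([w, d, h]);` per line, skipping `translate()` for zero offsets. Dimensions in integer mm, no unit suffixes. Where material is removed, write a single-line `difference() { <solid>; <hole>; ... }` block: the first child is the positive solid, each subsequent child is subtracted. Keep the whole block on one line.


difference() { translate([346, 382, 0]) cube([4980, 154, 2490]); translate([2388, 382, 0]) cube([909, 154, 2055]); }
translate([346, 5778, 0]) cube([4980, 154, 2490]);
translate([346, 536, 0]) cube([154, 5242, 2490]);
translate([5172, 536, 0]) cube([154, 5242, 2490]);


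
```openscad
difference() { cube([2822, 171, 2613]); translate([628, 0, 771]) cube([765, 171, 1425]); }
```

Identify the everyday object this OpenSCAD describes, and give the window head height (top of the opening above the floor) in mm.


A wall with a window opening. The window head height is 2196 mm.

A wall with a rectangular opening subtracted — a window. Sill at z = 771, opening 1425 mm tall, so the head is at 771 + 1425 = 2196 mm.


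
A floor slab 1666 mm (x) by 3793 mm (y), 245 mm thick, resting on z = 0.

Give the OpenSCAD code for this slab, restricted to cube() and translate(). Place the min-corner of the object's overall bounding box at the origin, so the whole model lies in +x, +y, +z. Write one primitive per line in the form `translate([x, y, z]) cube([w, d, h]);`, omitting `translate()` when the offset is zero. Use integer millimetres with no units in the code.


cube([1666, 3793, 245]);


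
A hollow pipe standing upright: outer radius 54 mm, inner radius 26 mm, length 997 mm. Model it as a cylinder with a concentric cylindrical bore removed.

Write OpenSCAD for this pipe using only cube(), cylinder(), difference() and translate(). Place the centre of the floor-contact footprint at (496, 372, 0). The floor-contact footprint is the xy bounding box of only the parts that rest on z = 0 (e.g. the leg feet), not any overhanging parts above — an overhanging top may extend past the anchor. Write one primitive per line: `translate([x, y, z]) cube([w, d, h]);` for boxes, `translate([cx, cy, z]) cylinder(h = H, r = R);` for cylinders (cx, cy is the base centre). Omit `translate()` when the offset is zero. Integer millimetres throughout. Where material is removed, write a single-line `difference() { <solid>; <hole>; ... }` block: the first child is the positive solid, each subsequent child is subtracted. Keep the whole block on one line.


difference() { translate([496, 372, 0]) cylinder(h = 997, r = 54); translate([496, 372, 0]) cylinder(h = 997, r = 26); }


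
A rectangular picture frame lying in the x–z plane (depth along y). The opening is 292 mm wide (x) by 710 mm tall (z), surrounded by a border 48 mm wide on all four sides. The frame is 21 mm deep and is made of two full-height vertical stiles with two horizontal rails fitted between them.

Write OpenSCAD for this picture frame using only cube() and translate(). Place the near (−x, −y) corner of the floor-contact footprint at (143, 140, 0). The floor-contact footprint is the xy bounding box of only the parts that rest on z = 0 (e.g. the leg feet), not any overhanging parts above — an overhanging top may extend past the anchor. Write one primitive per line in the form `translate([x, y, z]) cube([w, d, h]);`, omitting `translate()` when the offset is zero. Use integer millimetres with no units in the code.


translate([143, 140, 0]) cube([48, 21, 806]);
translate([483, 140, 0]) cube([48, 21, 806]);
translate([191, 140, 0]) cube([292, 21, 48]);
translate([191, 140, 758]) cube([292, 21, 48]);


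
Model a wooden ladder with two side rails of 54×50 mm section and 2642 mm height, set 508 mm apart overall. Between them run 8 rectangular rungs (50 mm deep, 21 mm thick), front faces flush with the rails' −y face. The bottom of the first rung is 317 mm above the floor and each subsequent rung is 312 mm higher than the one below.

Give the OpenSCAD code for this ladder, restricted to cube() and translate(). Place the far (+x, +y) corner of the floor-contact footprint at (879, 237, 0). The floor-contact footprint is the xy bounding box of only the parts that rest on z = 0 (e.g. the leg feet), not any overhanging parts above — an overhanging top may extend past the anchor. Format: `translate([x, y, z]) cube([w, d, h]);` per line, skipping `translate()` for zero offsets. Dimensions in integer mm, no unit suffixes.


// rung span = 508 - 2*54 = 400
// rung[k] z = 317 + k*312
translate([371, 187, 0]) cube([54, 50, 2642]);
translate([825, 187, 0]) cube([54, 50, 2642]);
translate([425, 187, 317]) cube([400, 50, 21]);
translate([425, 187, 629]) cube([400, 50, 21]);
translate([425, 187, 941]) cube([400, 50, 21]);
translate([425, 187, 1253]) cube([400, 50, 21]);
translate([425, 187, 1565]) cube([400, 50, 21]);
translate([425, 187, 1877]) cube([400, 50, 21]);
translate([425, 187, 2189]) cube([400, 50, 21]);
translate([425, 187, 2501]) cube([400, 50, 21]);


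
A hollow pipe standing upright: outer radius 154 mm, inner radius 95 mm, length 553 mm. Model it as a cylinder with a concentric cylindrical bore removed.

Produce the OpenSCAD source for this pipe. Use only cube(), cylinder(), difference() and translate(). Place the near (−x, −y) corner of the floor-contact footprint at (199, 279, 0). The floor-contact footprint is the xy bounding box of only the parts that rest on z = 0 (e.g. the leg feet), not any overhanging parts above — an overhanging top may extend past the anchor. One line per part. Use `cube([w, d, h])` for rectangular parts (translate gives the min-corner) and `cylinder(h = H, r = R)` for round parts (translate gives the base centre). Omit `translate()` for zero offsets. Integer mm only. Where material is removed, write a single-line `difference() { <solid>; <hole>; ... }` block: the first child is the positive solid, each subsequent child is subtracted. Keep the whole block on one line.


difference() { translate([353, 433, 0]) cylinder(h = 553, r = 154); translate([353, 433, 0]) cylinder(h = 553, r = 95); }


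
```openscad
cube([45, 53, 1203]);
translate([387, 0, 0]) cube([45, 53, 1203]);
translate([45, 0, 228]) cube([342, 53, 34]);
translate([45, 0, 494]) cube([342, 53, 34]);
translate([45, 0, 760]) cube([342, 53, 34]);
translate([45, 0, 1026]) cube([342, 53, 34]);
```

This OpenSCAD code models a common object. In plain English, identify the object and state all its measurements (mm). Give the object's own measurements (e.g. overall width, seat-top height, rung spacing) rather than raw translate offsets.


A straight ladder. Two 45×53 mm vertical rails, 1203 mm tall, stand 432 mm apart (outside-to-outside) with their front faces coplanar on the −y side. 4 rungs, each 53 mm deep and 34 mm tall, span between the inner faces of the rails, front faces flush with the rails. The lowest rung's underside is at z = 228 mm and rungs are spaced 266 mm apart (underside to underside).


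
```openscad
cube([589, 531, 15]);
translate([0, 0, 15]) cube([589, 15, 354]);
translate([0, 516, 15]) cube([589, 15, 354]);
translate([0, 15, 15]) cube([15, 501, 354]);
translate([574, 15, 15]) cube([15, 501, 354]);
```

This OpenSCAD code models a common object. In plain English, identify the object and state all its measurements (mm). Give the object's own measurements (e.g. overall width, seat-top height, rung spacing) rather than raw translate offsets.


An open-topped rectangular box: outside dimensions 589×531×369 mm, with a uniform wall and base thickness of 15 mm. The base is a full 589×531 slab on the floor; four walls sit on top of the base. The front and back walls (the −y and +y sides) span the full width; the two side walls fit between them.


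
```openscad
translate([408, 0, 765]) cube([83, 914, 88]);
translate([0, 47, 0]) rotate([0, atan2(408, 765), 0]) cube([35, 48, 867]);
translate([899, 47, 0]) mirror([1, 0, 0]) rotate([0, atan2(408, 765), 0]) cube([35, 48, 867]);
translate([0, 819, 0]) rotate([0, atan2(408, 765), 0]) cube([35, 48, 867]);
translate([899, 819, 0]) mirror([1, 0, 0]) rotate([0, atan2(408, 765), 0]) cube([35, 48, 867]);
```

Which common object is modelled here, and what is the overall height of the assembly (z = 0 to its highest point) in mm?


A sawhorse. The overall height is 853 mm.

A beam across two mirrored pairs of raked legs — a sawhorse. The beam's underside is at z = 765 (matching the legs' vertical rise in atan2(408, 765)) and the beam is 88 mm tall, so its top is at 765 + 88 = 853 mm. The raked legs top out at the beam's underside, so that is the highest point.


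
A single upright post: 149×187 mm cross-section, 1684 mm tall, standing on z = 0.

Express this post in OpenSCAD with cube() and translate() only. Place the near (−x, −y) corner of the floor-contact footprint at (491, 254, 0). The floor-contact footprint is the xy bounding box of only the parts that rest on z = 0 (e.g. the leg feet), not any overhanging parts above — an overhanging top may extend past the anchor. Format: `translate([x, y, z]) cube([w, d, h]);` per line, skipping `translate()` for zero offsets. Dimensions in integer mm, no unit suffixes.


translate([491, 254, 0]) cube([149, 187, 1684]);


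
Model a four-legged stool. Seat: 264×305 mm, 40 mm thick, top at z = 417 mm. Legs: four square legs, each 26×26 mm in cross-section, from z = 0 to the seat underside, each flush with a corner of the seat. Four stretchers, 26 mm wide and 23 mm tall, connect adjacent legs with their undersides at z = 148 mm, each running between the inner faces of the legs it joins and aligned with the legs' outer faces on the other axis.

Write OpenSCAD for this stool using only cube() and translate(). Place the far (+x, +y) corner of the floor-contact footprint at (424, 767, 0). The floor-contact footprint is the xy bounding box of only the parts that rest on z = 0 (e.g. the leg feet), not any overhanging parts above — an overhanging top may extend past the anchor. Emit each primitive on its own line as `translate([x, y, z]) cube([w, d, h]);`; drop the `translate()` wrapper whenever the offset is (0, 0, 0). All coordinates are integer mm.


translate([160, 462, 377]) cube([264, 305, 40]);
translate([160, 462, 0]) cube([26, 26, 377]);
translate([398, 462, 0]) cube([26, 26, 377]);
translate([160, 741, 0]) cube([26, 26, 377]);
translate([398, 741, 0]) cube([26, 26, 377]);
translate([186, 462, 148]) cube([212, 26, 23]);
translate([186, 741, 148]) cube([212, 26, 23]);
translate([160, 488, 148]) cube([26, 253, 23]);
translate([398, 488, 148]) cube([26, 253, 23]);


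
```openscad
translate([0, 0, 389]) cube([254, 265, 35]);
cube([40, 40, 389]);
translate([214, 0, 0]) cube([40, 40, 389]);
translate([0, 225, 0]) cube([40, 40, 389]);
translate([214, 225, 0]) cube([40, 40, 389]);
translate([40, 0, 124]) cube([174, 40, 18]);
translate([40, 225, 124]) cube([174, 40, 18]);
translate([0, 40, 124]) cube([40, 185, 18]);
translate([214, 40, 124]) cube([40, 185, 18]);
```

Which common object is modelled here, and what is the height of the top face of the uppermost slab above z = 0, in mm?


A stool. The seat height is 424 mm.

A 254×265×35 slab at z = 389 on four corner posts — a stool. The seat top is 389 + 35 = 424 mm.


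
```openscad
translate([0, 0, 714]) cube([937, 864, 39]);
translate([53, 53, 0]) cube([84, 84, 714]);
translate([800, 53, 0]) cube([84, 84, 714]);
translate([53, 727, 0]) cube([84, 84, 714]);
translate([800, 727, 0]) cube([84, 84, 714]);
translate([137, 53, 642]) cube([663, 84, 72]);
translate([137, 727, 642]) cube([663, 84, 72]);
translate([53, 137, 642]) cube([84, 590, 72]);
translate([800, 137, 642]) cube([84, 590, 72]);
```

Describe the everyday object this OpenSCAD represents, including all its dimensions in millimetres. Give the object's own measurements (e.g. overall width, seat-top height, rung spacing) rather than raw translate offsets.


A rectangular dining table. The top is 937×864×39 mm with its upper surface at z = 753 mm. It stands on four 84×84 mm square legs, each inset 53 mm from the nearest pair of top edges, running from the floor to the underside of the top. Four apron rails, 84 mm thick and 72 mm tall, run between adjacent legs with their top edges flush with the underside of the top and their outer faces flush with the legs' outer faces.


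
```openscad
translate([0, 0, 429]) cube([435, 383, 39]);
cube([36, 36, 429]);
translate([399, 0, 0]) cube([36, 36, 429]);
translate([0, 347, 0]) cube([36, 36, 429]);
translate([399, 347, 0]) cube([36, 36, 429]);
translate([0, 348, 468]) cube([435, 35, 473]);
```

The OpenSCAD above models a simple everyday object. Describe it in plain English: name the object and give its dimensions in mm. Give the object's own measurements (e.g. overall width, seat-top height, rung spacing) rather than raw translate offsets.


A chair. The seat is a 435×383×39 mm slab with its top at z = 468 mm, on four 36×36 mm corner legs (flush with the seat edges, standing on z = 0). A flat backrest 35 mm thick, 473 mm tall, spans the full seat width and rises from the seat top along its +y edge, rear face flush with the rear of the seat.


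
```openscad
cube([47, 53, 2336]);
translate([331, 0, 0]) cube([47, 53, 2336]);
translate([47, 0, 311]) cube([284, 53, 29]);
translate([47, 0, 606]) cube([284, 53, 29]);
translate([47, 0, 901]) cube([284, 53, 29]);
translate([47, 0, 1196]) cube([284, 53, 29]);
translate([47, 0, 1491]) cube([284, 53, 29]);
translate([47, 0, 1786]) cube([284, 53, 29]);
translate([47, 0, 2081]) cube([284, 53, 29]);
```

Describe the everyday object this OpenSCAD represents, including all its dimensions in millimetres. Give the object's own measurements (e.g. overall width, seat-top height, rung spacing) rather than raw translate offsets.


A straight ladder. Two 47×53 mm vertical rails, 2336 mm tall, stand 378 mm apart (outside-to-outside) with their front faces coplanar on the −y side. 7 rungs, each 53 mm deep and 29 mm tall, span between the inner faces of the rails, front faces flush with the rails. The lowest rung's underside is at z = 311 mm and rungs are spaced 295 mm apart (underside to underside).


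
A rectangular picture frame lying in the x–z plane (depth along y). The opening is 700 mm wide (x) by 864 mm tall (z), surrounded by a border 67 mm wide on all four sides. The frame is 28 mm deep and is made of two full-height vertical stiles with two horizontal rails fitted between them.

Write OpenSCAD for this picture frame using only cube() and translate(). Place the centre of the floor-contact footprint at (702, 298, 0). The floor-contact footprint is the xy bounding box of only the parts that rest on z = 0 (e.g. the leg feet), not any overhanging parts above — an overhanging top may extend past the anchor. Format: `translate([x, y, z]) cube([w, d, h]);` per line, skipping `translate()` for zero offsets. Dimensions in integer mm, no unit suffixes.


translate([285, 284, 0]) cube([67, 28, 998]);
translate([1052, 284, 0]) cube([67, 28, 998]);
translate([352, 284, 0]) cube([700, 28, 67]);
translate([352, 284, 931]) cube([700, 28, 67]);


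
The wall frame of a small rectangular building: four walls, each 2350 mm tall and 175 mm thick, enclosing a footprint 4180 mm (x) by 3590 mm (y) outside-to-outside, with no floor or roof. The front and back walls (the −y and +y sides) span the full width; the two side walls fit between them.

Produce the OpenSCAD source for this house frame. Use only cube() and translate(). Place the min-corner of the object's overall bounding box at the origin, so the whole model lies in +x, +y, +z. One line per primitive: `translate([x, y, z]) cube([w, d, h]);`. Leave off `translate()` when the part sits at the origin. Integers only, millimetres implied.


cube([4180, 175, 2350]);
translate([0, 3415, 0]) cube([4180, 175, 2350]);
translate([0, 175, 0]) cube([175, 3240, 2350]);
translate([4005, 175, 0]) cube([175, 3240, 2350]);


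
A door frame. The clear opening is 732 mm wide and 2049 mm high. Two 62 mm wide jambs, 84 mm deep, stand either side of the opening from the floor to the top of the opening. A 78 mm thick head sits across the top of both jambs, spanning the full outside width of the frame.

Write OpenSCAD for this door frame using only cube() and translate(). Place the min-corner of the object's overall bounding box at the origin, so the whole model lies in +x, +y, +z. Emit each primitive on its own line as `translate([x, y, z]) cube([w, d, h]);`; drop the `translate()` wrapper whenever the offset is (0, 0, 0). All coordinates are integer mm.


cube([62, 84, 2049]);
translate([794, 0, 0]) cube([62, 84, 2049]);
translate([0, 0, 2049]) cube([856, 84, 78]);


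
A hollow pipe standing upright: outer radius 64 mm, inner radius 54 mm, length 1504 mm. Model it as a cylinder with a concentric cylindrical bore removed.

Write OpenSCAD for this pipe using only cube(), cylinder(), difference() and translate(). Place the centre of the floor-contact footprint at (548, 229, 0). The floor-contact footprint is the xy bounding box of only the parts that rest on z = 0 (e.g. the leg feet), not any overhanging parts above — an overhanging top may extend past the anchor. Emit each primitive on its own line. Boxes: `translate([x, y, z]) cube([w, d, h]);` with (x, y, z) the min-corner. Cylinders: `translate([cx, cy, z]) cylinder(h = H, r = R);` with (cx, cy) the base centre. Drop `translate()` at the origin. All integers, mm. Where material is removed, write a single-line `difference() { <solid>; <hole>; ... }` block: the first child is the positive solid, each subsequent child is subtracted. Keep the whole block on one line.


difference() { translate([548, 229, 0]) cylinder(h = 1504, r = 64); translate([548, 229, 0]) cylinder(h = 1504, r = 54); }


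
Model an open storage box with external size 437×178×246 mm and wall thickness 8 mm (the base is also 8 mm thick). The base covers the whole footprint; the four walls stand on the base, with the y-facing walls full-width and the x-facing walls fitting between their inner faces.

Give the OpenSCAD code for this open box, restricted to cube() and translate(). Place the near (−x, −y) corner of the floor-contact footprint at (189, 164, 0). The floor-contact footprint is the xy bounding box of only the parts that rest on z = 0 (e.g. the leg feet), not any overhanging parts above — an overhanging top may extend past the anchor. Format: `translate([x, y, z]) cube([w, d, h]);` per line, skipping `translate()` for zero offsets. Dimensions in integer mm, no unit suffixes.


translate([189, 164, 0]) cube([437, 178, 8]);
translate([189, 164, 8]) cube([437, 8, 238]);
translate([189, 334, 8]) cube([437, 8, 238]);
translate([189, 172, 8]) cube([8, 162, 238]);
translate([618, 172, 8]) cube([8, 162, 238]);


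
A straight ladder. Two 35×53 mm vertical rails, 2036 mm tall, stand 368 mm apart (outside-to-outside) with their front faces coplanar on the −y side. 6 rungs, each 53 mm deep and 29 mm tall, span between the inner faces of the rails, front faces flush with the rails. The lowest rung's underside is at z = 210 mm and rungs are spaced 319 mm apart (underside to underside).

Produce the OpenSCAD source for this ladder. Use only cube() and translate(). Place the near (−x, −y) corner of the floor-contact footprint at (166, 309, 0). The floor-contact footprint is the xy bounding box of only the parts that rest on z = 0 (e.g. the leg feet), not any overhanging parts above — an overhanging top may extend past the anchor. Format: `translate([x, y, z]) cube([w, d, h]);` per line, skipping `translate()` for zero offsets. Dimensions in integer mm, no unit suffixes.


translate([166, 309, 0]) cube([35, 53, 2036]);
translate([499, 309, 0]) cube([35, 53, 2036]);
translate([201, 309, 210]) cube([298, 53, 29]);
translate([201, 309, 529]) cube([298, 53, 29]);
translate([201, 309, 848]) cube([298, 53, 29]);
translate([201, 309, 1167]) cube([298, 53, 29]);
translate([201, 309, 1486]) cube([298, 53, 29]);
translate([201, 309, 1805]) cube([298, 53, 29]);


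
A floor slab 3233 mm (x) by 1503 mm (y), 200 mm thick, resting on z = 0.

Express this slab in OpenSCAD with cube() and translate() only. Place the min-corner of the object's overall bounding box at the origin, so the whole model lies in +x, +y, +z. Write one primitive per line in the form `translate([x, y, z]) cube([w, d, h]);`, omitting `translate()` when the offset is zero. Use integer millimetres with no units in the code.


cube([3233, 1503, 200]);


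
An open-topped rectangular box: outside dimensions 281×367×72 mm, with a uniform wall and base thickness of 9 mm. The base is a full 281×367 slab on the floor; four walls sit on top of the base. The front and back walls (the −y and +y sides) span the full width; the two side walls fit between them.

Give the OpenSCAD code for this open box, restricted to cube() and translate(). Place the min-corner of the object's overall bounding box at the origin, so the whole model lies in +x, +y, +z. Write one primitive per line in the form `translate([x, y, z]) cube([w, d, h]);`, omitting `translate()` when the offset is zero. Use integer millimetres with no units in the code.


cube([281, 367, 9]);
translate([0, 0, 9]) cube([281, 9, 63]);
translate([0, 358, 9]) cube([281, 9, 63]);
translate([0, 9, 9]) cube([9, 349, 63]);
translate([272, 9, 9]) cube([9, 349, 63]);


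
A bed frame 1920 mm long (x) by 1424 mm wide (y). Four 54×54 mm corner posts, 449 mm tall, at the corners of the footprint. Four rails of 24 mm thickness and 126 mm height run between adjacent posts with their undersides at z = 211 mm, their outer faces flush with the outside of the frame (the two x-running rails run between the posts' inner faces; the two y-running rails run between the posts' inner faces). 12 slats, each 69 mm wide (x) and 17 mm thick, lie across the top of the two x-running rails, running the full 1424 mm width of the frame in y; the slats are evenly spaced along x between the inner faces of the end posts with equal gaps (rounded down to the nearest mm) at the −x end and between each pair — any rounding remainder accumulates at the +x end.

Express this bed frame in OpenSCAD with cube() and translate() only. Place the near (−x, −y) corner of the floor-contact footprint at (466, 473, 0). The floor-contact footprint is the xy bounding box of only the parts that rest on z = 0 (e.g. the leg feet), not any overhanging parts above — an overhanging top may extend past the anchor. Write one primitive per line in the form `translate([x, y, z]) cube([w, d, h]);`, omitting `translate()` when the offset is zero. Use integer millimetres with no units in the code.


translate([466, 473, 0]) cube([54, 54, 449]);
translate([466, 1843, 0]) cube([54, 54, 449]);
translate([2332, 473, 0]) cube([54, 54, 449]);
translate([2332, 1843, 0]) cube([54, 54, 449]);
translate([520, 473, 211]) cube([1812, 24, 126]);
translate([520, 1873, 211]) cube([1812, 24, 126]);
translate([466, 527, 211]) cube([24, 1316, 126]);
translate([2362, 527, 211]) cube([24, 1316, 126]);
translate([595, 473, 337]) cube([69, 1424, 17]);
translate([739, 473, 337]) cube([69, 1424, 17]);
translate([883, 473, 337]) cube([69, 1424, 17]);
translate([1027, 473, 337]) cube([69, 1424, 17]);
translate([1171, 473, 337]) cube([69, 1424, 17]);
translate([1315, 473, 337]) cube([69, 1424, 17]);
translate([1459, 473, 337]) cube([69, 1424, 17]);
translate([1603, 473, 337]) cube([69, 1424, 17]);
translate([1747, 473, 337]) cube([69, 1424, 17]);
translate([1891, 473, 337]) cube([69, 1424, 17]);
translate([2035, 473, 337]) cube([69, 1424, 17]);
translate([2179, 473, 337]) cube([69, 1424, 17]);


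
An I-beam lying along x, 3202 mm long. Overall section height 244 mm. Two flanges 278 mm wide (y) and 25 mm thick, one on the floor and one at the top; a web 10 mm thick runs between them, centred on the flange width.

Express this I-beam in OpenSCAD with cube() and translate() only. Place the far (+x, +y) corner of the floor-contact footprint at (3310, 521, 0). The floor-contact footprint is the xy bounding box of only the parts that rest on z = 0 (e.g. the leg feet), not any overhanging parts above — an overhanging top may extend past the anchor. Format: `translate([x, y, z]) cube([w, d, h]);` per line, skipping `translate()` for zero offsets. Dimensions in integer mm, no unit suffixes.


translate([108, 243, 0]) cube([3202, 278, 25]);
translate([108, 377, 25]) cube([3202, 10, 194]);
translate([108, 243, 219]) cube([3202, 278, 25]);


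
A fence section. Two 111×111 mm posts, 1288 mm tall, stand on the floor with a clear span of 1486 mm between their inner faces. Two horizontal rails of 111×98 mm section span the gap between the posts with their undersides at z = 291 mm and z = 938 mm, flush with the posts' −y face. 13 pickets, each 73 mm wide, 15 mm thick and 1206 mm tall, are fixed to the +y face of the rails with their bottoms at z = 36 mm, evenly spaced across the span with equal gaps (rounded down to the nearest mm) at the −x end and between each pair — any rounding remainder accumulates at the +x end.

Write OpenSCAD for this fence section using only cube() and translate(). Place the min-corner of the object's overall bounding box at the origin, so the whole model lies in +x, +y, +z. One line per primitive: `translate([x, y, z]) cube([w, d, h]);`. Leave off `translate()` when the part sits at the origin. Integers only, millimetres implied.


cube([111, 111, 1288]);
translate([1597, 0, 0]) cube([111, 111, 1288]);
translate([111, 0, 291]) cube([1486, 111, 98]);
translate([111, 0, 938]) cube([1486, 111, 98]);
translate([149, 111, 36]) cube([73, 15, 1206]);
translate([260, 111, 36]) cube([73, 15, 1206]);
translate([371, 111, 36]) cube([73, 15, 1206]);
translate([482, 111, 36]) cube([73, 15, 1206]);
translate([593, 111, 36]) cube([73, 15, 1206]);
translate([704, 111, 36]) cube([73, 15, 1206]);
translate([815, 111, 36]) cube([73, 15, 1206]);
translate([926, 111, 36]) cube([73, 15, 1206]);
translate([1037, 111, 36]) cube([73, 15, 1206]);
translate([1148, 111, 36]) cube([73, 15, 1206]);
translate([1259, 111, 36]) cube([73, 15, 1206]);
translate([1370, 111, 36]) cube([73, 15, 1206]);
translate([1481, 111, 36]) cube([73, 15, 1206]);


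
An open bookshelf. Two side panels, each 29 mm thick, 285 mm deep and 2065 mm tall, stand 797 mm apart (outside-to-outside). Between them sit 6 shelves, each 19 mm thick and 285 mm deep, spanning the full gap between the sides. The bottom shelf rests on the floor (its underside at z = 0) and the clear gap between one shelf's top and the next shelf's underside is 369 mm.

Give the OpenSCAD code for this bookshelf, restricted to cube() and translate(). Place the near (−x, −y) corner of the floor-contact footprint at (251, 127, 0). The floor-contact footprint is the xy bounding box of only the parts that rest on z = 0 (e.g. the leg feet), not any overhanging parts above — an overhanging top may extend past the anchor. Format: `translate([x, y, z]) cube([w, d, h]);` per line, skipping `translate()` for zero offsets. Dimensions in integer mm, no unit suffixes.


translate([251, 127, 0]) cube([29, 285, 2065]);
translate([1019, 127, 0]) cube([29, 285, 2065]);
translate([280, 127, 0]) cube([739, 285, 19]);
translate([280, 127, 388]) cube([739, 285, 19]);
translate([280, 127, 776]) cube([739, 285, 19]);
translate([280, 127, 1164]) cube([739, 285, 19]);
translate([280, 127, 1552]) cube([739, 285, 19]);
translate([280, 127, 1940]) cube([739, 285, 19]);


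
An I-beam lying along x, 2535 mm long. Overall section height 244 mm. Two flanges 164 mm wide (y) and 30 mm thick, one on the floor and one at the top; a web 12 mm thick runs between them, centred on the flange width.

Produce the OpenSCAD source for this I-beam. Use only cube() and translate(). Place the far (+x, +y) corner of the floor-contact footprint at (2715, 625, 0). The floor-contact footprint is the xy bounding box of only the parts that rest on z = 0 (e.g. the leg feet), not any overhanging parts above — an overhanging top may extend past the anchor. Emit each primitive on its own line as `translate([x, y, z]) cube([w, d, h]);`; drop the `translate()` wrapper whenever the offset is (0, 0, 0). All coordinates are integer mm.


translate([180, 461, 0]) cube([2535, 164, 30]);
translate([180, 537, 30]) cube([2535, 12, 184]);
translate([180, 461, 214]) cube([2535, 164, 30]);


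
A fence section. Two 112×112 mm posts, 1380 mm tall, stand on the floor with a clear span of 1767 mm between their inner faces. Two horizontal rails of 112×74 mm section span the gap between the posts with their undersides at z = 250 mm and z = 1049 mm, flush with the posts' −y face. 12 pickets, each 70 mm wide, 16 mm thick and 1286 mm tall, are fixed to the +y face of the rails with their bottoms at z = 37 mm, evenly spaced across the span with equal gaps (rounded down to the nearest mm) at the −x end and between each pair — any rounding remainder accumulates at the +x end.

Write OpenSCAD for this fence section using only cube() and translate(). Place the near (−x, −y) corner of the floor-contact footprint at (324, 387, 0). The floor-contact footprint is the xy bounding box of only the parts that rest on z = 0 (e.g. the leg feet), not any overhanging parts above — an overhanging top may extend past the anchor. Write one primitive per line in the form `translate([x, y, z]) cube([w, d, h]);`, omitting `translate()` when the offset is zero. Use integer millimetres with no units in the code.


translate([324, 387, 0]) cube([112, 112, 1380]);
translate([2203, 387, 0]) cube([112, 112, 1380]);
translate([436, 387, 250]) cube([1767, 112, 74]);
translate([436, 387, 1049]) cube([1767, 112, 74]);
translate([507, 499, 37]) cube([70, 16, 1286]);
translate([648, 499, 37]) cube([70, 16, 1286]);
translate([789, 499, 37]) cube([70, 16, 1286]);
translate([930, 499, 37]) cube([70, 16, 1286]);
translate([1071, 499, 37]) cube([70, 16, 1286]);
translate([1212, 499, 37]) cube([70, 16, 1286]);
translate([1353, 499, 37]) cube([70, 16, 1286]);
translate([1494, 499, 37]) cube([70, 16, 1286]);
translate([1635, 499, 37]) cube([70, 16, 1286]);
translate([1776, 499, 37]) cube([70, 16, 1286]);
translate([1917, 499, 37]) cube([70, 16, 1286]);
translate([2058, 499, 37]) cube([70, 16, 1286]);


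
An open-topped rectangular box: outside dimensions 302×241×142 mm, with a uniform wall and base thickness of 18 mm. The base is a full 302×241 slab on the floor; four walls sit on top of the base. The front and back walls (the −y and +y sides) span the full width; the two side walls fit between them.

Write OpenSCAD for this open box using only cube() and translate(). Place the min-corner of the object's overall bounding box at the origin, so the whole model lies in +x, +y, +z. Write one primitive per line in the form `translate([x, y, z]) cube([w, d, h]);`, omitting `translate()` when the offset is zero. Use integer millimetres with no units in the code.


cube([302, 241, 18]);
translate([0, 0, 18]) cube([302, 18, 124]);
translate([0, 223, 18]) cube([302, 18, 124]);
translate([0, 18, 18]) cube([18, 205, 124]);
translate([284, 18, 18]) cube([18, 205, 124]);


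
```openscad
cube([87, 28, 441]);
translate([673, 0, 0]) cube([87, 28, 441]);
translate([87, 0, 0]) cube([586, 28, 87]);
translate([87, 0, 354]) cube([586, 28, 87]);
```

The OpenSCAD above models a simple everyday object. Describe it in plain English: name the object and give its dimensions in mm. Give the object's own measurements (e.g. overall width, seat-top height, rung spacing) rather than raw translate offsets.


A rectangular picture frame lying in the x–z plane (depth along y). The opening is 586 mm wide (x) by 267 mm tall (z), surrounded by a border 87 mm wide on all four sides. The frame is 28 mm deep and is made of two full-height vertical stiles with two horizontal rails fitted between them.


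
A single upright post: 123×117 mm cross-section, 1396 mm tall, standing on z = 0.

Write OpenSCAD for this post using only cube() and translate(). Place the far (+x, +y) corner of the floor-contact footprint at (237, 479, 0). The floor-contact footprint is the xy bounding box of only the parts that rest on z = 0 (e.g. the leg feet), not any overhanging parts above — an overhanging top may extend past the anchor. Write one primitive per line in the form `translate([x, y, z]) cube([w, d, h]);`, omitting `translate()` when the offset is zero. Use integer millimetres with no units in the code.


translate([114, 362, 0]) cube([123, 117, 1396]);
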